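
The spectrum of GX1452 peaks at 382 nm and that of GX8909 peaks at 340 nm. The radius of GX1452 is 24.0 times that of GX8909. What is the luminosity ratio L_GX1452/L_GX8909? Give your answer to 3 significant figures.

Wien's law gives T ∝ 1/λ_max, so T_GX1452/T_GX8909 = λ_GX8909/λ_GX1452 = 340/382 = 0.8901.
Then L ∝ R²T⁴ gives L_GX1452/L_GX8909 = (24.0)² × (0.8901)⁴ = 576.0 × 0.6276 = 361.5.

361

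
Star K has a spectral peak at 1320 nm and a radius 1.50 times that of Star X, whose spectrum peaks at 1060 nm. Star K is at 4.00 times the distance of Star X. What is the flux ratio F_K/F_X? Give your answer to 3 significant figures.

0.0585

Wien's law: T_K/T_X = λ_X/λ_K = 1060/1320 = 0.8030.
L_K/L_X = (R_K/R_X)²(T_K/T_X)⁴ = (1.50)²(0.8030)⁴ = 0.9356.
F_K/F_X = (L_K/L_X)/(d_K/d_X)² = 0.9356/(4.00)² = 0.05848.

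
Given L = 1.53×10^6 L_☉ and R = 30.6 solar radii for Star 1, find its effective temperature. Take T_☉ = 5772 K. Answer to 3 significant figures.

T/T_☉ = (L/L_☉)^(1/4) / (R/R_☉)^(1/2)
T = 5772 × (1.53×10^6)^(1/4) / √(30.6) = 5772 × 35.17 / 5.532 = 3.670×10^4 K.

3.67×10^4 K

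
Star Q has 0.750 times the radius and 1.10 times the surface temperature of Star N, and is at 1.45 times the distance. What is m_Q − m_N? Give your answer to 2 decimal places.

L_Q/L_N = (0.750)²(1.10)⁴ = 0.8236.
F_Q/F_N = (L_Q/L_N)/(d_Q/d_N)² = 0.8236/2.103 = 0.3917.
m_Q − m_N = −2.5 log₁₀(0.3917) = 1.02.

1.02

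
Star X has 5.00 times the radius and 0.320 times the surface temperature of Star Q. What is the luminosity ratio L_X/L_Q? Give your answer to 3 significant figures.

From the Stefan–Boltzmann law, L ∝ R²T⁴, so
L_X/L_Q = (R_X/R_Q)² (T_X/T_Q)⁴ = (5.00)² × (0.320)⁴ = 25.00 × 0.01049 = 0.2621.

0.262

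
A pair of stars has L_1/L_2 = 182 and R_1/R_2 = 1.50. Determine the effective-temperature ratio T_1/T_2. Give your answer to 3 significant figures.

3.00

L ∝ R²T⁴ gives T ∝ (L/R²)^(1/4), so
T_1/T_2 = (182 / 1.50²)^(1/4) = (80.89)^(1/4) = 2.999.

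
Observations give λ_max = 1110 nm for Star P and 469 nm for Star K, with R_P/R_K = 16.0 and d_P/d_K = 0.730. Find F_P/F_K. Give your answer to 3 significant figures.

Wien's law: T_P/T_K = λ_K/λ_P = 469/1110 = 0.4225.
L_P/L_K = (R_P/R_K)²(T_P/T_K)⁴ = (16.0)²(0.4225)⁴ = 8.159.
F_P/F_K = (L_P/L_K)/(d_P/d_K)² = 8.159/(0.730)² = 15.31.

15.3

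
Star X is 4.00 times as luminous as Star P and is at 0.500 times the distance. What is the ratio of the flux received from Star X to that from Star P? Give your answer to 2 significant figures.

16

F = L/(4πd²), so F_X/F_P = (L_X/L_P) / (d_X/d_P)²
= 4.00 / (0.500)² = 4.00 / 0.2500 = 16.00.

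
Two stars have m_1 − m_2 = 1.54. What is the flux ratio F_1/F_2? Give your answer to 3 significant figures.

F_1/F_2 = 10^(−(m_1 − m_2)/2.5) = 10^(-1.54/2.5) = 10^-0.616 = 0.2421.

0.242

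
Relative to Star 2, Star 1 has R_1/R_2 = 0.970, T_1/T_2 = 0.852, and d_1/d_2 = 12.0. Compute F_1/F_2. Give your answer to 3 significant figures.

L_1/L_2 = (R_1/R_2)²(T_1/T_2)⁴ = (0.970)² × (0.852)⁴ = 0.4958.
F_1/F_2 = (L_1/L_2)/(d_1/d_2)² = 0.4958 / (12.0)² = 0.003443.

0.00344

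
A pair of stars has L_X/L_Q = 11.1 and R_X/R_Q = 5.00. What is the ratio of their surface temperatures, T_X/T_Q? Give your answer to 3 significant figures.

L ∝ R²T⁴ gives T ∝ (L/R²)^(1/4), so
T_X/T_Q = (11.1 / 5.00²)^(1/4) = (0.4440)^(1/4) = 0.8163.

0.816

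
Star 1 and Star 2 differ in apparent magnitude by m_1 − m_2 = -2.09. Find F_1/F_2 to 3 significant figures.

F_1/F_2 = 10^(−(m_1 − m_2)/2.5) = 10^(2.09/2.5) = 10^0.836 = 6.855.

6.85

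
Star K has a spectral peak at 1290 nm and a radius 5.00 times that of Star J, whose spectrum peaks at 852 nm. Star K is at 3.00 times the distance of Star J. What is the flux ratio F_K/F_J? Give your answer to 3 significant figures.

Wien's law: T_K/T_J = λ_J/λ_K = 852/1290 = 0.6605.
L_K/L_J = (R_K/R_J)²(T_K/T_J)⁴ = (5.00)²(0.6605)⁴ = 4.757.
F_K/F_J = (L_K/L_J)/(d_K/d_J)² = 4.757/(3.00)² = 0.5286.

0.529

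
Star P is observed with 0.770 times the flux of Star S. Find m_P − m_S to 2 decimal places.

0.28

m_P − m_S = −2.5 log₁₀(F_P/F_S) = −2.5 log₁₀(0.770) = −2.5 × (-0.114) = 0.284.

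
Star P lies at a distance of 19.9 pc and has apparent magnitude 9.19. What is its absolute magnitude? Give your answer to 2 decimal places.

M = m − 5 log₁₀(d/10 pc) = 9.19 − 5 log₁₀(19.9/10)
  = 9.19 − 5 × 0.299 = 9.19 − 1.49 = 7.70.

7.70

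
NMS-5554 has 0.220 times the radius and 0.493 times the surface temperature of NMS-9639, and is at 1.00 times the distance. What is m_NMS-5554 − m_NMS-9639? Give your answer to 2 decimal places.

6.36

L_NMS-5554/L_NMS-9639 = (0.220)²(0.493)⁴ = 0.002859.
F_NMS-5554/F_NMS-9639 = (L_NMS-5554/L_NMS-9639)/(d_NMS-5554/d_NMS-9639)² = 0.002859/1.000 = 0.002859.
m_NMS-5554 − m_NMS-9639 = −2.5 log₁₀(0.002859) = 6.36.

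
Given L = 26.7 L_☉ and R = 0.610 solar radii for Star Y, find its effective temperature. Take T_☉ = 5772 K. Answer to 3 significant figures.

1.68×10^4 K

T/T_☉ = (L/L_☉)^(1/4) / (R/R_☉)^(1/2)
T = 5772 × (26.7)^(1/4) / √(0.610) = 5772 × 2.273 / 0.7810 = 1.680×10^4 K.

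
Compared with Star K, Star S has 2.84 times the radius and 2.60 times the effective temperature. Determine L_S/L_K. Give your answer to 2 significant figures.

3.7×10^2

From the Stefan–Boltzmann law, L ∝ R²T⁴, so
L_S/L_K = (R_S/R_K)² (T_S/T_K)⁴ = (2.84)² × (2.60)⁴ = 8.066 × 45.70 = 368.6.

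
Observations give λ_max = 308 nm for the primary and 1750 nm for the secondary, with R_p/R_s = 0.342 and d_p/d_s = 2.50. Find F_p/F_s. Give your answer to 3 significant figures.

19.5

Wien's law: T_p/T_s = λ_s/λ_p = 1750/308 = 5.682.
L_p/L_s = (R_p/R_s)²(T_p/T_s)⁴ = (0.342)²(5.682)⁴ = 121.9.
F_p/F_s = (L_p/L_s)/(d_p/d_s)² = 121.9/(2.50)² = 19.50.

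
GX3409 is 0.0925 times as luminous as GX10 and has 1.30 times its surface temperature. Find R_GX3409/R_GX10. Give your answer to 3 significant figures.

L ∝ R²T⁴ gives R ∝ √L / T², so
R_GX3409/R_GX10 = √(0.0925) / (1.30)² = 0.3041 / 1.690 = 0.1800.

0.180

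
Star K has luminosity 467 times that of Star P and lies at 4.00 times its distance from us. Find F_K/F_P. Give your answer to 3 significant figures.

F = L/(4πd²), so F_K/F_P = (L_K/L_P) / (d_K/d_P)²
= 467 / (4.00)² = 467 / 16.00 = 29.19.

29.2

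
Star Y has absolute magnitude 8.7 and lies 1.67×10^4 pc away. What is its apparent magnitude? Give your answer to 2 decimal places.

24.81

m = M + 5 log₁₀(d/10 pc) = 8.7 + 5 log₁₀(1.67×10^4/10)
  = 8.7 + 5 × 3.223 = 8.7 + 16.11 = 24.81.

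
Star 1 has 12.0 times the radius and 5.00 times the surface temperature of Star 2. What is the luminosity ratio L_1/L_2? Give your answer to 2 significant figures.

9.0×10^4

From the Stefan–Boltzmann law, L ∝ R²T⁴, so
L_1/L_2 = (R_1/R_2)² (T_1/T_2)⁴ = (12.0)² × (5.00)⁴ = 144.0 × 625.0 = 9.000×10^4.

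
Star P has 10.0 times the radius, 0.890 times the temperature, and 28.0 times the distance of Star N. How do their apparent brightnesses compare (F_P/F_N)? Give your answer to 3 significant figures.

0.0800

L_P/L_N = (R_P/R_N)²(T_P/T_N)⁴ = (10.0)² × (0.890)⁴ = 62.74.
F_P/F_N = (L_P/L_N)/(d_P/d_N)² = 62.74 / (28.0)² = 0.08003.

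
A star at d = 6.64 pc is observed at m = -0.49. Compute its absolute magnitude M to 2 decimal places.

0.40

M = m − 5 log₁₀(d/10 pc) = -0.49 − 5 log₁₀(6.64/10)
  = -0.49 − 5 × -0.178 = -0.49 − -0.89 = 0.40.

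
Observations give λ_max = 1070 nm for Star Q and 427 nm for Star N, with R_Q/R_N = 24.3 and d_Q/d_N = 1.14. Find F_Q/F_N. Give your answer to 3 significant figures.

Wien's law: T_Q/T_N = λ_N/λ_Q = 427/1070 = 0.3991.
L_Q/L_N = (R_Q/R_N)²(T_Q/T_N)⁴ = (24.3)²(0.3991)⁴ = 14.98.
F_Q/F_N = (L_Q/L_N)/(d_Q/d_N)² = 14.98/(1.14)² = 11.52.

11.5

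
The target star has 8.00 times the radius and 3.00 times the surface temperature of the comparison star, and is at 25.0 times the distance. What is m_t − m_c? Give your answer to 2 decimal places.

L_t/L_c = (8.00)²(3.00)⁴ = 5184.
F_t/F_c = (L_t/L_c)/(d_t/d_c)² = 5184/625.0 = 8.294.
m_t − m_c = −2.5 log₁₀(8.294) = -2.30.

-2.30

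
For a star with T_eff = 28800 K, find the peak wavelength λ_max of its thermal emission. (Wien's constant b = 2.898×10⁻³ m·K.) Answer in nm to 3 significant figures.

λ_max = b/T = 2.898×10⁻³ / 28800 = 1.01×10^-7 m = 100.6 nm.

101 nm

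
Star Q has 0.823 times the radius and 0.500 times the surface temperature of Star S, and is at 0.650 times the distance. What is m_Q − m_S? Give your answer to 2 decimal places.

L_Q/L_S = (0.823)²(0.500)⁴ = 0.04233.
F_Q/F_S = (L_Q/L_S)/(d_Q/d_S)² = 0.04233/0.4225 = 0.1002.
m_Q − m_S = −2.5 log₁₀(0.1002) = 2.50.

2.50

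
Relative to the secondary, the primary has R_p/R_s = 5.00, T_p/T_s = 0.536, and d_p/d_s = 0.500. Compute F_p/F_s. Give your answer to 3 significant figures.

L_p/L_s = (R_p/R_s)²(T_p/T_s)⁴ = (5.00)² × (0.536)⁴ = 2.063.
F_p/F_s = (L_p/L_s)/(d_p/d_s)² = 2.063 / (0.500)² = 8.254.

8.25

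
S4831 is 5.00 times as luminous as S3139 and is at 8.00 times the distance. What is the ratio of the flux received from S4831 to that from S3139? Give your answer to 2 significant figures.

F = L/(4πd²), so F_S4831/F_S3139 = (L_S4831/L_S3139) / (d_S4831/d_S3139)²
= 5.00 / (8.00)² = 5.00 / 64.00 = 0.07812.

0.078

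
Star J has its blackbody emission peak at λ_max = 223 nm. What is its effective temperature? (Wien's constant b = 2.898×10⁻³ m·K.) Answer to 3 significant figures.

T = b/λ_max = 2.898×10⁻³ / (223×10⁻⁹) = 1.300×10^4 K.

1.30×10^4 K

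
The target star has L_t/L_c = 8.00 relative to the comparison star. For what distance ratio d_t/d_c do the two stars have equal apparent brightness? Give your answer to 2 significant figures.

2.8

Equal flux requires L_t/d_t² = L_c/d_c², so d_t/d_c = √(L_t/L_c)
= √(8.00) = 2.828.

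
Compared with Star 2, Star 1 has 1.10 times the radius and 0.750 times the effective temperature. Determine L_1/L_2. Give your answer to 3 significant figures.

From the Stefan–Boltzmann law, L ∝ R²T⁴, so
L_1/L_2 = (R_1/R_2)² (T_1/T_2)⁴ = (1.10)² × (0.750)⁴ = 1.210 × 0.3164 = 0.3829.

0.383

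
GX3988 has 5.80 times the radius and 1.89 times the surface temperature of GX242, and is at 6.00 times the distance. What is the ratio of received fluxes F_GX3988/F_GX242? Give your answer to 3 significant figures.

L_GX3988/L_GX242 = (R_GX3988/R_GX242)²(T_GX3988/T_GX242)⁴ = (5.80)² × (1.89)⁴ = 429.2.
F_GX3988/F_GX242 = (L_GX3988/L_GX242)/(d_GX3988/d_GX242)² = 429.2 / (6.00)² = 11.92.

11.9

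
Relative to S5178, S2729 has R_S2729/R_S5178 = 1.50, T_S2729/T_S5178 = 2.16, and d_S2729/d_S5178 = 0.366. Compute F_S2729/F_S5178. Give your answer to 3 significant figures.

L_S2729/L_S5178 = (R_S2729/R_S5178)²(T_S2729/T_S5178)⁴ = (1.50)² × (2.16)⁴ = 48.98.
F_S2729/F_S5178 = (L_S2729/L_S5178)/(d_S2729/d_S5178)² = 48.98 / (0.366)² = 365.6.

366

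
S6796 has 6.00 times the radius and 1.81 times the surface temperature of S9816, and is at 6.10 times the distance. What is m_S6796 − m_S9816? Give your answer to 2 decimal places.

L_S6796/L_S9816 = (6.00)²(1.81)⁴ = 386.4.
F_S6796/F_S9816 = (L_S6796/L_S9816)/(d_S6796/d_S9816)² = 386.4/37.21 = 10.38.
m_S6796 − m_S9816 = −2.5 log₁₀(10.38) = -2.54.

-2.54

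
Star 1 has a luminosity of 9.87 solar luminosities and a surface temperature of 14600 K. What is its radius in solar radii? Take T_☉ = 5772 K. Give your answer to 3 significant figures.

R/R_☉ = √(L/L_☉) / (T/T_☉)² = √(9.87) / (2.529)²
       = 3.142 / 6.398 = 0.4910.

0.491 solar radii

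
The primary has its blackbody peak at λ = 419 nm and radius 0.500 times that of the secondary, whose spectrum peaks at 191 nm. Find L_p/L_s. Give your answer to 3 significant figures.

0.0108

Wien's law gives T ∝ 1/λ_max, so T_p/T_s = λ_s/λ_p = 191/419 = 0.4558.
Then L ∝ R²T⁴ gives L_p/L_s = (0.500)² × (0.4558)⁴ = 0.2500 × 0.04318 = 0.01079.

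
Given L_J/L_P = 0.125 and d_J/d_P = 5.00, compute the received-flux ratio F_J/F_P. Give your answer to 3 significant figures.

0.00500

F = L/(4πd²), so F_J/F_P = (L_J/L_P) / (d_J/d_P)²
= 0.125 / (5.00)² = 0.125 / 25.00 = 0.005000.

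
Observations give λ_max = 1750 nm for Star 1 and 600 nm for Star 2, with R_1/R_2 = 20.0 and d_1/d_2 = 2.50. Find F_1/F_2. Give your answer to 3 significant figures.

Wien's law: T_1/T_2 = λ_2/λ_1 = 600/1750 = 0.3429.
L_1/L_2 = (R_1/R_2)²(T_1/T_2)⁴ = (20.0)²(0.3429)⁴ = 5.527.
F_1/F_2 = (L_1/L_2)/(d_1/d_2)² = 5.527/(2.50)² = 0.8844.

0.884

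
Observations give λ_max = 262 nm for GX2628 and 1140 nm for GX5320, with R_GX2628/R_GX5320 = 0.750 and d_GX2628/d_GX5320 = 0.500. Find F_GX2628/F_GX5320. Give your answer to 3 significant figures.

Wien's law: T_GX2628/T_GX5320 = λ_GX5320/λ_GX2628 = 1140/262 = 4.351.
L_GX2628/L_GX5320 = (R_GX2628/R_GX5320)²(T_GX2628/T_GX5320)⁴ = (0.750)²(4.351)⁴ = 201.6.
F_GX2628/F_GX5320 = (L_GX2628/L_GX5320)/(d_GX2628/d_GX5320)² = 201.6/(0.500)² = 806.5.

806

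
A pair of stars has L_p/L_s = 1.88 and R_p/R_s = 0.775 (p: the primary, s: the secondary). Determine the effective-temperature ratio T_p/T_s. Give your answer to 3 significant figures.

1.33

L ∝ R²T⁴ gives T ∝ (L/R²)^(1/4), so
T_p/T_s = (1.88 / 0.775²)^(1/4) = (3.130)^(1/4) = 1.330.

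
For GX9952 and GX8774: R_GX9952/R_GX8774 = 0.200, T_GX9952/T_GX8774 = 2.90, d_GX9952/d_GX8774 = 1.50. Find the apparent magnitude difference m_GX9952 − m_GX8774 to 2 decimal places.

L_GX9952/L_GX8774 = (0.200)²(2.90)⁴ = 2.829.
F_GX9952/F_GX8774 = (L_GX9952/L_GX8774)/(d_GX9952/d_GX8774)² = 2.829/2.250 = 1.257.
m_GX9952 − m_GX8774 = −2.5 log₁₀(1.257) = -0.25.

-0.25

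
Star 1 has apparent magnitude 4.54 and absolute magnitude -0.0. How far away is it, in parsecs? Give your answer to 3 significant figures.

m − M = 5 log₁₀(d/10 pc)
4.54 − (-0.0) = 4.54 = 5 log₁₀(d/10)
d = 10 × 10^(4.54/5) = 10 × 10^0.908 = 80.91 pc.

80.9 pc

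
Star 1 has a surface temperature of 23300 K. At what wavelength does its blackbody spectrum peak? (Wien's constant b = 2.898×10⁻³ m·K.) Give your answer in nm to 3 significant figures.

124 nm

λ_max = b/T = 2.898×10⁻³ / 23300 = 1.24×10^-7 m = 124.4 nm.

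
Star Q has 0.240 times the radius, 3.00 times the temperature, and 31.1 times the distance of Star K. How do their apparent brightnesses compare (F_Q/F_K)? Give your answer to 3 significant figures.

0.00482

L_Q/L_K = (R_Q/R_K)²(T_Q/T_K)⁴ = (0.240)² × (3.00)⁴ = 4.666.
F_Q/F_K = (L_Q/L_K)/(d_Q/d_K)² = 4.666 / (31.1)² = 0.004824.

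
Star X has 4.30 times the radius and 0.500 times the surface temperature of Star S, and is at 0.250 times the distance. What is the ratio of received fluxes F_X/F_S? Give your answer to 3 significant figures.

18.5

L_X/L_S = (R_X/R_S)²(T_X/T_S)⁴ = (4.30)² × (0.500)⁴ = 1.156.
F_X/F_S = (L_X/L_S)/(d_X/d_S)² = 1.156 / (0.250)² = 18.49.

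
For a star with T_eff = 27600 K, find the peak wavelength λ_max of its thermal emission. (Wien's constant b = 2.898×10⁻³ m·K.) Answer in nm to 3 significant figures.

λ_max = b/T = 2.898×10⁻³ / 27600 = 1.05×10^-7 m = 105.0 nm.

105 nm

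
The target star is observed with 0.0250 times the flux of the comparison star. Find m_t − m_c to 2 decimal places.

m_t − m_c = −2.5 log₁₀(F_t/F_c) = −2.5 log₁₀(0.0250) = −2.5 × (-1.602) = 4.005.

4.01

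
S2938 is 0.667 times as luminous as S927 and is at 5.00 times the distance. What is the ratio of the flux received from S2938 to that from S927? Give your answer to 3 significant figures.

0.0267

F = L/(4πd²), so F_S2938/F_S927 = (L_S2938/L_S927) / (d_S2938/d_S927)²
= 0.667 / (5.00)² = 0.667 / 25.00 = 0.02668.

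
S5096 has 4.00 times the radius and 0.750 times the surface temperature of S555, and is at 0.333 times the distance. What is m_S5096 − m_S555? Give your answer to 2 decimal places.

L_S5096/L_S555 = (4.00)²(0.750)⁴ = 5.062.
F_S5096/F_S555 = (L_S5096/L_S555)/(d_S5096/d_S555)² = 5.062/0.1109 = 45.65.
m_S5096 − m_S555 = −2.5 log₁₀(45.65) = -4.15.

-4.15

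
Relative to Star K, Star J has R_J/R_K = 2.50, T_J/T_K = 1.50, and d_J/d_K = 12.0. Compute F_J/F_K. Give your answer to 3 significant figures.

L_J/L_K = (R_J/R_K)²(T_J/T_K)⁴ = (2.50)² × (1.50)⁴ = 31.64.
F_J/F_K = (L_J/L_K)/(d_J/d_K)² = 31.64 / (12.0)² = 0.2197.

0.220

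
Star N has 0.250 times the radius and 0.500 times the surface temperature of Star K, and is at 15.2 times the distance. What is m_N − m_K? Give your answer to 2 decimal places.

L_N/L_K = (0.250)²(0.500)⁴ = 0.003906.
F_N/F_K = (L_N/L_K)/(d_N/d_K)² = 0.003906/231.0 = 1.691×10^-5.
m_N − m_K = −2.5 log₁₀(1.691×10^-5) = 11.93.

11.93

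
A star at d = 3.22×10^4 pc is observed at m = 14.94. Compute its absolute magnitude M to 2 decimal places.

M = m − 5 log₁₀(d/10 pc) = 14.94 − 5 log₁₀(3.22×10^4/10)
  = 14.94 − 5 × 3.508 = 14.94 − 17.54 = -2.60.

-2.60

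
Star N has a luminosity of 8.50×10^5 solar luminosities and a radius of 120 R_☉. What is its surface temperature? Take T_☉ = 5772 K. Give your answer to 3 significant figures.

T/T_☉ = (L/L_☉)^(1/4) / (R/R_☉)^(1/2)
T = 5772 × (8.50×10^5)^(1/4) / √(120) = 5772 × 30.36 / 10.95 = 1.600×10^4 K.

1.60×10^4 K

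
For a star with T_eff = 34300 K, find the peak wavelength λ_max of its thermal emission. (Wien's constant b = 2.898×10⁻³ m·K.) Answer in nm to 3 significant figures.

84.5 nm

λ_max = b/T = 2.898×10⁻³ / 34300 = 8.45×10^-8 m = 84.49 nm.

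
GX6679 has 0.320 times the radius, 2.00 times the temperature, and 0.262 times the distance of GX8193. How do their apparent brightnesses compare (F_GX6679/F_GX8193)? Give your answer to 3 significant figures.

23.9

L_GX6679/L_GX8193 = (R_GX6679/R_GX8193)²(T_GX6679/T_GX8193)⁴ = (0.320)² × (2.00)⁴ = 1.638.
F_GX6679/F_GX8193 = (L_GX6679/L_GX8193)/(d_GX6679/d_GX8193)² = 1.638 / (0.262)² = 23.87.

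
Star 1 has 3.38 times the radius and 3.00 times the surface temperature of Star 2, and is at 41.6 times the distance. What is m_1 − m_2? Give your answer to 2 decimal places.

0.68

L_1/L_2 = (3.38)²(3.00)⁴ = 925.4.
F_1/F_2 = (L_1/L_2)/(d_1/d_2)² = 925.4/1731 = 0.5347.
m_1 − m_2 = −2.5 log₁₀(0.5347) = 0.68.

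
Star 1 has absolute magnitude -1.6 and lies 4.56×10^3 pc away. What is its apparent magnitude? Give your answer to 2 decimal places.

m = M + 5 log₁₀(d/10 pc) = -1.6 + 5 log₁₀(4.56×10^3/10)
  = -1.6 + 5 × 2.659 = -1.6 + 13.29 = 11.69.

11.69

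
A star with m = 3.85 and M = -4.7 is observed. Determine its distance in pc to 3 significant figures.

513 pc

m − M = 5 log₁₀(d/10 pc)
3.85 − (-4.7) = 8.55 = 5 log₁₀(d/10)
d = 10 × 10^(8.55/5) = 10 × 10^1.710 = 512.9 pc.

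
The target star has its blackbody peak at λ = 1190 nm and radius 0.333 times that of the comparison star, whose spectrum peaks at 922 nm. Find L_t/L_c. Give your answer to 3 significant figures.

0.0400

Wien's law gives T ∝ 1/λ_max, so T_t/T_c = λ_c/λ_t = 922/1190 = 0.7748.
Then L ∝ R²T⁴ gives L_t/L_c = (0.333)² × (0.7748)⁴ = 0.1109 × 0.3604 = 0.03996.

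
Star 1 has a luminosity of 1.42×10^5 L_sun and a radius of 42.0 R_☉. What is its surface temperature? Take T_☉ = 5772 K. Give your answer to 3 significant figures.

T/T_☉ = (L/L_☉)^(1/4) / (R/R_☉)^(1/2)
T = 5772 × (1.42×10^5)^(1/4) / √(42.0) = 5772 × 19.41 / 6.481 = 1.729×10^4 K.

1.73×10^4 K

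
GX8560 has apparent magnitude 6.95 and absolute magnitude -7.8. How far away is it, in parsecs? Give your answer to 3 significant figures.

m − M = 5 log₁₀(d/10 pc)
6.95 − (-7.8) = 14.75 = 5 log₁₀(d/10)
d = 10 × 10^(14.75/5) = 10 × 10^2.950 = 8913 pc.

8.91×10^3 pc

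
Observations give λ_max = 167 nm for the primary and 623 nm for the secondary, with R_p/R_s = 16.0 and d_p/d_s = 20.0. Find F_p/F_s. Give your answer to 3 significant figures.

Wien's law: T_p/T_s = λ_s/λ_p = 623/167 = 3.731.
L_p/L_s = (R_p/R_s)²(T_p/T_s)⁴ = (16.0)²(3.731)⁴ = 4.958×10^4.
F_p/F_s = (L_p/L_s)/(d_p/d_s)² = 4.958×10^4/(20.0)² = 124.0.

124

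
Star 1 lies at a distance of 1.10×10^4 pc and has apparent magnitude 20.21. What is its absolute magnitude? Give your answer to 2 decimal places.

5.00

M = m − 5 log₁₀(d/10 pc) = 20.21 − 5 log₁₀(1.10×10^4/10)
  = 20.21 − 5 × 3.041 = 20.21 − 15.21 = 5.00.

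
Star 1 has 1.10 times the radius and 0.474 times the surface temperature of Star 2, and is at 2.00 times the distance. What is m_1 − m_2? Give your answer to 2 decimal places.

4.54

L_1/L_2 = (1.10)²(0.474)⁴ = 0.06108.
F_1/F_2 = (L_1/L_2)/(d_1/d_2)² = 0.06108/4.000 = 0.01527.
m_1 − m_2 = −2.5 log₁₀(0.01527) = 4.54.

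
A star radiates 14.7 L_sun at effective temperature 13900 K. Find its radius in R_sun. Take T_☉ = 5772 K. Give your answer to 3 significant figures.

R/R_☉ = √(L/L_☉) / (T/T_☉)² = √(14.7) / (2.408)²
       = 3.834 / 5.799 = 0.6611.

0.661 R_sun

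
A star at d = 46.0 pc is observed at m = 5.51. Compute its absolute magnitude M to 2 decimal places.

2.20

M = m − 5 log₁₀(d/10 pc) = 5.51 − 5 log₁₀(46.0/10)
  = 5.51 − 5 × 0.663 = 5.51 − 3.31 = 2.20.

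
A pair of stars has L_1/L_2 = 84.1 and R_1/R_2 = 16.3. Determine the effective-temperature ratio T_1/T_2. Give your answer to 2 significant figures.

L ∝ R²T⁴ gives T ∝ (L/R²)^(1/4), so
T_1/T_2 = (84.1 / 16.3²)^(1/4) = (0.3165)^(1/4) = 0.7501.

0.75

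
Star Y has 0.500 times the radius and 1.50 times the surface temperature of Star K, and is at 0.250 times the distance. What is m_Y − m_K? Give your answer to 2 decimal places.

L_Y/L_K = (0.500)²(1.50)⁴ = 1.266.
F_Y/F_K = (L_Y/L_K)/(d_Y/d_K)² = 1.266/0.06250 = 20.25.
m_Y − m_K = −2.5 log₁₀(20.25) = -3.27.

-3.27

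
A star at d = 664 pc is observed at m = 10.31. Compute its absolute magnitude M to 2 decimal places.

1.20

M = m − 5 log₁₀(d/10 pc) = 10.31 − 5 log₁₀(664/10)
  = 10.31 − 5 × 1.822 = 10.31 − 9.11 = 1.20.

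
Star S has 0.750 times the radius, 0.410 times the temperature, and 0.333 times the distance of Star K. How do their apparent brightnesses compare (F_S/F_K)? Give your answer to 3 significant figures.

0.143

L_S/L_K = (R_S/R_K)²(T_S/T_K)⁴ = (0.750)² × (0.410)⁴ = 0.01589.
F_S/F_K = (L_S/L_K)/(d_S/d_K)² = 0.01589 / (0.333)² = 0.1433.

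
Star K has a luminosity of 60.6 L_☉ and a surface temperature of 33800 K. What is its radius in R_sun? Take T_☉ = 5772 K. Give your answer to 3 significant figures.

R/R_☉ = √(L/L_☉) / (T/T_☉)² = √(60.6) / (5.856)²
       = 7.785 / 34.29 = 0.2270.

0.227 R_sun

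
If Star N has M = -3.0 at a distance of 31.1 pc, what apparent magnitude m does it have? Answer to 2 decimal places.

-0.54

m = M + 5 log₁₀(d/10 pc) = -3.0 + 5 log₁₀(31.1/10)
  = -3.0 + 5 × 0.493 = -3.0 + 2.46 = -0.54.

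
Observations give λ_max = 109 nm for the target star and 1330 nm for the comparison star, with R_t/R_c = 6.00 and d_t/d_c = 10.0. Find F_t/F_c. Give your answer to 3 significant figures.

7.98×10^3

Wien's law: T_t/T_c = λ_c/λ_t = 1330/109 = 12.20.
L_t/L_c = (R_t/R_c)²(T_t/T_c)⁴ = (6.00)²(12.20)⁴ = 7.980×10^5.
F_t/F_c = (L_t/L_c)/(d_t/d_c)² = 7.980×10^5/(10.0)² = 7980.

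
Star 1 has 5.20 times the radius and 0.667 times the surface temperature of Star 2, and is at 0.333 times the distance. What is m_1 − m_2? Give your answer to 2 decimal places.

-4.21

L_1/L_2 = (5.20)²(0.667)⁴ = 5.352.
F_1/F_2 = (L_1/L_2)/(d_1/d_2)² = 5.352/0.1109 = 48.26.
m_1 − m_2 = −2.5 log₁₀(48.26) = -4.21.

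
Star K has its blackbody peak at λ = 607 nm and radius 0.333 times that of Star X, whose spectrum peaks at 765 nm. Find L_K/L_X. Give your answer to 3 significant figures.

Wien's law gives T ∝ 1/λ_max, so T_K/T_X = λ_X/λ_K = 765/607 = 1.260.
Then L ∝ R²T⁴ gives L_K/L_X = (0.333)² × (1.260)⁴ = 0.1109 × 2.523 = 0.2798.

0.280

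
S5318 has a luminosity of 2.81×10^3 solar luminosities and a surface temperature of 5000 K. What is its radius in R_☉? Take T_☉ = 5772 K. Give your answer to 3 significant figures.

R/R_☉ = √(L/L_☉) / (T/T_☉)² = √(2.81×10^3) / (0.8663)²
       = 53.01 / 0.7504 = 70.64.

70.6 R_☉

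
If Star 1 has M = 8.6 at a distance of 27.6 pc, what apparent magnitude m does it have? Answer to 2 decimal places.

m = M + 5 log₁₀(d/10 pc) = 8.6 + 5 log₁₀(27.6/10)
  = 8.6 + 5 × 0.441 = 8.6 + 2.20 = 10.80.

10.80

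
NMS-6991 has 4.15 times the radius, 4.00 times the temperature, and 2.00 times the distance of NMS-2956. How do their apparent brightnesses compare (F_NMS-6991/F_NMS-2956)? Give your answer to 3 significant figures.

L_NMS-6991/L_NMS-2956 = (R_NMS-6991/R_NMS-2956)²(T_NMS-6991/T_NMS-2956)⁴ = (4.15)² × (4.00)⁴ = 4409.
F_NMS-6991/F_NMS-2956 = (L_NMS-6991/L_NMS-2956)/(d_NMS-6991/d_NMS-2956)² = 4409 / (2.00)² = 1102.

1.10×10^3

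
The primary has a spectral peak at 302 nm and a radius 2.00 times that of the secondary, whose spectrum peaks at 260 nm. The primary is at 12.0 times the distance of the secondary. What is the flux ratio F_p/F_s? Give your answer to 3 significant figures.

0.0153

Wien's law: T_p/T_s = λ_s/λ_p = 260/302 = 0.8609.
L_p/L_s = (R_p/R_s)²(T_p/T_s)⁴ = (2.00)²(0.8609)⁴ = 2.197.
F_p/F_s = (L_p/L_s)/(d_p/d_s)² = 2.197/(12.0)² = 0.01526.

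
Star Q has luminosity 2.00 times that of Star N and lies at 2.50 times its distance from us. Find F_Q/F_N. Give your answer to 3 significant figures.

F = L/(4πd²), so F_Q/F_N = (L_Q/L_N) / (d_Q/d_N)²
= 2.00 / (2.50)² = 2.00 / 6.250 = 0.3200.

0.320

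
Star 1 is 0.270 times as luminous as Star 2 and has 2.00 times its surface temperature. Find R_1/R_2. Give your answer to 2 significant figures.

0.13

L ∝ R²T⁴ gives R ∝ √L / T², so
R_1/R_2 = √(0.270) / (2.00)² = 0.5196 / 4.000 = 0.1299.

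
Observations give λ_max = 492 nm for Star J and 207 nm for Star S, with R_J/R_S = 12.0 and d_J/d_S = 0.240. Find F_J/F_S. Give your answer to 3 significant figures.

Wien's law: T_J/T_S = λ_S/λ_J = 207/492 = 0.4207.
L_J/L_S = (R_J/R_S)²(T_J/T_S)⁴ = (12.0)²(0.4207)⁴ = 4.512.
F_J/F_S = (L_J/L_S)/(d_J/d_S)² = 4.512/(0.240)² = 78.34.

78.3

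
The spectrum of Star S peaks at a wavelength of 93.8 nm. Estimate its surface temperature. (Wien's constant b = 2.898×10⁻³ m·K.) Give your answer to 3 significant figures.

T = b/λ_max = 2.898×10⁻³ / (93.8×10⁻⁹) = 3.090×10^4 K.

3.09×10^4 K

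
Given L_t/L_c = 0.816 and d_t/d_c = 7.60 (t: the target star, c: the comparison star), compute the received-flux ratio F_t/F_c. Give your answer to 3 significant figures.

F = L/(4πd²), so F_t/F_c = (L_t/L_c) / (d_t/d_c)²
= 0.816 / (7.60)² = 0.816 / 57.76 = 0.01413.

0.0141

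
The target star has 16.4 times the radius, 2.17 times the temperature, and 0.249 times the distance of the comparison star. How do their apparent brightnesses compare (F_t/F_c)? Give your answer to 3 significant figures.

9.62×10^4

L_t/L_c = (R_t/R_c)²(T_t/T_c)⁴ = (16.4)² × (2.17)⁴ = 5964.
F_t/F_c = (L_t/L_c)/(d_t/d_c)² = 5964 / (0.249)² = 9.619×10^4.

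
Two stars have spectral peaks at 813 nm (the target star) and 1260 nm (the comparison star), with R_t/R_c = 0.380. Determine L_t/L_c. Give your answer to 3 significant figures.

0.833

Wien's law gives T ∝ 1/λ_max, so T_t/T_c = λ_c/λ_t = 1260/813 = 1.550.
Then L ∝ R²T⁴ gives L_t/L_c = (0.380)² × (1.550)⁴ = 0.1444 × 5.769 = 0.8331.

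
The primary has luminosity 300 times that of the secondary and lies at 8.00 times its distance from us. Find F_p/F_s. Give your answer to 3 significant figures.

4.69

F = L/(4πd²), so F_p/F_s = (L_p/L_s) / (d_p/d_s)²
= 300 / (8.00)² = 300 / 64.00 = 4.688.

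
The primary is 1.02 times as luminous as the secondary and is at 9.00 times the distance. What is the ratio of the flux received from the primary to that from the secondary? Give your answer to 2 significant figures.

0.013

F = L/(4πd²), so F_p/F_s = (L_p/L_s) / (d_p/d_s)²
= 1.02 / (9.00)² = 1.02 / 81.00 = 0.01259.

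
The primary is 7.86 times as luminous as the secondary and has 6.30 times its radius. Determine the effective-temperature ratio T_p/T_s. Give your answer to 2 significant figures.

L ∝ R²T⁴ gives T ∝ (L/R²)^(1/4), so
T_p/T_s = (7.86 / 6.30²)^(1/4) = (0.1980)^(1/4) = 0.6671.

0.67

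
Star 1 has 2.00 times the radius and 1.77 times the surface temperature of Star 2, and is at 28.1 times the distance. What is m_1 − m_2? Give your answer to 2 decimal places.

L_1/L_2 = (2.00)²(1.77)⁴ = 39.26.
F_1/F_2 = (L_1/L_2)/(d_1/d_2)² = 39.26/789.6 = 0.04972.
m_1 − m_2 = −2.5 log₁₀(0.04972) = 3.26.

3.26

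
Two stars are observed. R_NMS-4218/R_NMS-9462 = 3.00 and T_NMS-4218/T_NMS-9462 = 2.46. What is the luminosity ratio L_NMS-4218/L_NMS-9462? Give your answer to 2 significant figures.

From the Stefan–Boltzmann law, L ∝ R²T⁴, so
L_NMS-4218/L_NMS-9462 = (R_NMS-4218/R_NMS-9462)² (T_NMS-4218/T_NMS-9462)⁴ = (3.00)² × (2.46)⁴ = 9.000 × 36.62 = 329.6.

3.3×10^2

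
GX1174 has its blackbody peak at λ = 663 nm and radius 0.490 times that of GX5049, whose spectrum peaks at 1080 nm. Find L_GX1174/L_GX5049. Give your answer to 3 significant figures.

Wien's law gives T ∝ 1/λ_max, so T_GX1174/T_GX5049 = λ_GX5049/λ_GX1174 = 1080/663 = 1.629.
Then L ∝ R²T⁴ gives L_GX1174/L_GX5049 = (0.490)² × (1.629)⁴ = 0.2401 × 7.041 = 1.691.

1.69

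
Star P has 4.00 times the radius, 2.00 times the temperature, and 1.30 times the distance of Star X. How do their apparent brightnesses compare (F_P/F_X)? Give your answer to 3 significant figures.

L_P/L_X = (R_P/R_X)²(T_P/T_X)⁴ = (4.00)² × (2.00)⁴ = 256.0.
F_P/F_X = (L_P/L_X)/(d_P/d_X)² = 256.0 / (1.30)² = 151.5.

151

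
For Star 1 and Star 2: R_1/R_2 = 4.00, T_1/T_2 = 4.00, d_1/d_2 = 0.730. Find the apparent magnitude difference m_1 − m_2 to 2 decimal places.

-9.71

L_1/L_2 = (4.00)²(4.00)⁴ = 4096.
F_1/F_2 = (L_1/L_2)/(d_1/d_2)² = 4096/0.5329 = 7686.
m_1 − m_2 = −2.5 log₁₀(7686) = -9.71.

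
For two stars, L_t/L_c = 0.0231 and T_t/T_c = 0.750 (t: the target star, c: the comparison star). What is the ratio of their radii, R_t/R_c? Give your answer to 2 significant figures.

L ∝ R²T⁴ gives R ∝ √L / T², so
R_t/R_c = √(0.0231) / (0.750)² = 0.1520 / 0.5625 = 0.2702.

0.27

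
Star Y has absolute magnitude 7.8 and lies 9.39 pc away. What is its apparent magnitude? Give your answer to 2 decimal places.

m = M + 5 log₁₀(d/10 pc) = 7.8 + 5 log₁₀(9.39/10)
  = 7.8 + 5 × -0.027 = 7.8 + -0.14 = 7.66.

7.66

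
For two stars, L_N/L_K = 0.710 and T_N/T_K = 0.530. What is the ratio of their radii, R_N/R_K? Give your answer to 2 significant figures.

3.0

L ∝ R²T⁴ gives R ∝ √L / T², so
R_N/R_K = √(0.710) / (0.530)² = 0.8426 / 0.2809 = 3.000.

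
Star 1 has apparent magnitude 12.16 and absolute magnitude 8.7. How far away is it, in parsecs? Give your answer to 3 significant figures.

49.2 pc

m − M = 5 log₁₀(d/10 pc)
12.16 − (8.7) = 3.46 = 5 log₁₀(d/10)
d = 10 × 10^(3.46/5) = 10 × 10^0.692 = 49.20 pc.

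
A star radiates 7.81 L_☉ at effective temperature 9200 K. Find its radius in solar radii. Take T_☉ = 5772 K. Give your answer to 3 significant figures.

1.10 solar radii

R/R_☉ = √(L/L_☉) / (T/T_☉)² = √(7.81) / (1.594)²
       = 2.795 / 2.541 = 1.100.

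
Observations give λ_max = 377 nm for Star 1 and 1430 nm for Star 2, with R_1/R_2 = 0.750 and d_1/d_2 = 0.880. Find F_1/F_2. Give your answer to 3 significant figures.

150

Wien's law: T_1/T_2 = λ_2/λ_1 = 1430/377 = 3.793.
L_1/L_2 = (R_1/R_2)²(T_1/T_2)⁴ = (0.750)²(3.793)⁴ = 116.4.
F_1/F_2 = (L_1/L_2)/(d_1/d_2)² = 116.4/(0.880)² = 150.4.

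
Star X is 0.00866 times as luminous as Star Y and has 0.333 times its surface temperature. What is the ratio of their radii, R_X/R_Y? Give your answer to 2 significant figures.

0.84

L ∝ R²T⁴ gives R ∝ √L / T², so
R_X/R_Y = √(0.00866) / (0.333)² = 0.09306 / 0.1109 = 0.8392.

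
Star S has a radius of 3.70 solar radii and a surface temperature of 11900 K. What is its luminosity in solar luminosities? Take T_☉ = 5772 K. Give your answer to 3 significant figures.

L/L_☉ = (R/R_☉)² (T/T_☉)⁴ = (3.70)² × (11900/5772)⁴
       = 13.69 × (2.062)⁴ = 13.69 × 18.07 = 247.3.

247 solar luminosities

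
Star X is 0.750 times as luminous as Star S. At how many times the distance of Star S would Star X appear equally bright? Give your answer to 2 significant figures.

Equal flux requires L_X/d_X² = L_S/d_S², so d_X/d_S = √(L_X/L_S)
= √(0.750) = 0.8660.

0.87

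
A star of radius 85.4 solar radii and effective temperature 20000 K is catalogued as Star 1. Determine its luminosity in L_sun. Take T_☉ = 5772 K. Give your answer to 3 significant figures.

1.05×10^6 L_sun

L/L_☉ = (R/R_☉)² (T/T_☉)⁴ = (85.4)² × (20000/5772)⁴
       = 7293 × (3.465)⁴ = 7293 × 144.2 = 1.051×10^6.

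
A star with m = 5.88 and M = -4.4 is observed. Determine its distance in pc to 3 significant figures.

1.14×10^3 pc

m − M = 5 log₁₀(d/10 pc)
5.88 − (-4.4) = 10.28 = 5 log₁₀(d/10)
d = 10 × 10^(10.28/5) = 10 × 10^2.056 = 1138 pc.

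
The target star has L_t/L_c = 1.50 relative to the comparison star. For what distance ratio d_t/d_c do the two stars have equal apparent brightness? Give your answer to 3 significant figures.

Equal flux requires L_t/d_t² = L_c/d_c², so d_t/d_c = √(L_t/L_c)
= √(1.50) = 1.225.

1.22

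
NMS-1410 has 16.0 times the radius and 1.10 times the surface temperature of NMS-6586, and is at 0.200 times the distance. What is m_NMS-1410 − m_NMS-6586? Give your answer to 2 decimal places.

L_NMS-1410/L_NMS-6586 = (16.0)²(1.10)⁴ = 374.8.
F_NMS-1410/F_NMS-6586 = (L_NMS-1410/L_NMS-6586)/(d_NMS-1410/d_NMS-6586)² = 374.8/0.04000 = 9370.
m_NMS-1410 − m_NMS-6586 = −2.5 log₁₀(9370) = -9.93.

-9.93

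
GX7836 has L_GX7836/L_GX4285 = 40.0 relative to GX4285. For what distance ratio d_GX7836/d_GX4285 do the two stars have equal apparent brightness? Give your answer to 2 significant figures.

6.3

Equal flux requires L_GX7836/d_GX7836² = L_GX4285/d_GX4285², so d_GX7836/d_GX4285 = √(L_GX7836/L_GX4285)
= √(40.0) = 6.325.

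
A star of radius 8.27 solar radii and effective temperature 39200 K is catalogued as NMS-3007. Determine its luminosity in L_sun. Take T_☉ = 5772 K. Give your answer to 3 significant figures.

L/L_☉ = (R/R_☉)² (T/T_☉)⁴ = (8.27)² × (39200/5772)⁴
       = 68.39 × (6.791)⁴ = 68.39 × 2127 = 1.455×10^5.

1.45×10^5 L_sun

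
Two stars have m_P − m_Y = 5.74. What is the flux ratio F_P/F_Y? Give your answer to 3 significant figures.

0.00506

F_P/F_Y = 10^(−(m_P − m_Y)/2.5) = 10^(-5.74/2.5) = 10^-2.296 = 0.005058.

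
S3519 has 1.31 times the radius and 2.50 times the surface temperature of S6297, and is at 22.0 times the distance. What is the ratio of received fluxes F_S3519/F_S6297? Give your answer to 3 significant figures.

0.139

L_S3519/L_S6297 = (R_S3519/R_S6297)²(T_S3519/T_S6297)⁴ = (1.31)² × (2.50)⁴ = 67.04.
F_S3519/F_S6297 = (L_S3519/L_S6297)/(d_S3519/d_S6297)² = 67.04 / (22.0)² = 0.1385.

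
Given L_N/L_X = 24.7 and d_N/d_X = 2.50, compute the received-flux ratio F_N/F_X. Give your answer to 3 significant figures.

F = L/(4πd²), so F_N/F_X = (L_N/L_X) / (d_N/d_X)²
= 24.7 / (2.50)² = 24.7 / 6.250 = 3.952.

3.95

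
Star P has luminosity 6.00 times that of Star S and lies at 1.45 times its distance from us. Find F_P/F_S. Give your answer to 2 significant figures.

2.9

F = L/(4πd²), so F_P/F_S = (L_P/L_S) / (d_P/d_S)²
= 6.00 / (1.45)² = 6.00 / 2.103 = 2.854.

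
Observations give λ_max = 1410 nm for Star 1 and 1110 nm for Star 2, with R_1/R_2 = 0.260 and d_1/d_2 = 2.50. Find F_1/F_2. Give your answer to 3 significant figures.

Wien's law: T_1/T_2 = λ_2/λ_1 = 1110/1410 = 0.7872.
L_1/L_2 = (R_1/R_2)²(T_1/T_2)⁴ = (0.260)²(0.7872)⁴ = 0.02596.
F_1/F_2 = (L_1/L_2)/(d_1/d_2)² = 0.02596/(2.50)² = 0.004154.

0.00415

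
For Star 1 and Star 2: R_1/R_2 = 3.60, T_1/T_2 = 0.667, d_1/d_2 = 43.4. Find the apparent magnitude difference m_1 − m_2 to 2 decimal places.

7.16

L_1/L_2 = (3.60)²(0.667)⁴ = 2.565.
F_1/F_2 = (L_1/L_2)/(d_1/d_2)² = 2.565/1884 = 0.001362.
m_1 − m_2 = −2.5 log₁₀(0.001362) = 7.16.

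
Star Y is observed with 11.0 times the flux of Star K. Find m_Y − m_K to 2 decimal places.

-2.60

m_Y − m_K = −2.5 log₁₀(F_Y/F_K) = −2.5 log₁₀(11.0) = −2.5 × (1.041) = -2.603.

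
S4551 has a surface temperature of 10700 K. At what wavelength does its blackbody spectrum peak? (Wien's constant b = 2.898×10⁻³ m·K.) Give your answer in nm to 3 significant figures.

271 nm

λ_max = b/T = 2.898×10⁻³ / 10700 = 2.71×10^-7 m = 270.8 nm.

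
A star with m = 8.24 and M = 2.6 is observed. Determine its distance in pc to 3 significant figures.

m − M = 5 log₁₀(d/10 pc)
8.24 − (2.6) = 5.64 = 5 log₁₀(d/10)
d = 10 × 10^(5.64/5) = 10 × 10^1.128 = 134.3 pc.

134 pc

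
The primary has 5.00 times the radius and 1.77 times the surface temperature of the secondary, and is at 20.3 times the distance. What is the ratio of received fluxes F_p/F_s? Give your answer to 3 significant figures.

0.595

L_p/L_s = (R_p/R_s)²(T_p/T_s)⁴ = (5.00)² × (1.77)⁴ = 245.4.
F_p/F_s = (L_p/L_s)/(d_p/d_s)² = 245.4 / (20.3)² = 0.5954.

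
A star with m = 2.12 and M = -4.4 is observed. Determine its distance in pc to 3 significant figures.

201 pc

m − M = 5 log₁₀(d/10 pc)
2.12 − (-4.4) = 6.52 = 5 log₁₀(d/10)
d = 10 × 10^(6.52/5) = 10 × 10^1.304 = 201.4 pc.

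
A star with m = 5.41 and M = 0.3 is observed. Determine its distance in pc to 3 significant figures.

m − M = 5 log₁₀(d/10 pc)
5.41 − (0.3) = 5.11 = 5 log₁₀(d/10)
d = 10 × 10^(5.11/5) = 10 × 10^1.022 = 105.2 pc.

105 pc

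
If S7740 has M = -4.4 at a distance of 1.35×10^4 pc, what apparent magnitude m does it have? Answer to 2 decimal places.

m = M + 5 log₁₀(d/10 pc) = -4.4 + 5 log₁₀(1.35×10^4/10)
  = -4.4 + 5 × 3.130 = -4.4 + 15.65 = 11.25.

11.25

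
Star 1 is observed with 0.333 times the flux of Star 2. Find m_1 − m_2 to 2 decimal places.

m_1 − m_2 = −2.5 log₁₀(F_1/F_2) = −2.5 log₁₀(0.333) = −2.5 × (-0.478) = 1.194.

1.19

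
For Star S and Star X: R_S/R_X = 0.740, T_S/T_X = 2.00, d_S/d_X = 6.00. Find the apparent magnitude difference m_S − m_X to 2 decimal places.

L_S/L_X = (0.740)²(2.00)⁴ = 8.762.
F_S/F_X = (L_S/L_X)/(d_S/d_X)² = 8.762/36.00 = 0.2434.
m_S − m_X = −2.5 log₁₀(0.2434) = 1.53.

1.53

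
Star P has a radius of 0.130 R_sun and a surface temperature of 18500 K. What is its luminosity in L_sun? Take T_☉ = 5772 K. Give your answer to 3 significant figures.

L/L_☉ = (R/R_☉)² (T/T_☉)⁴ = (0.130)² × (18500/5772)⁴
       = 0.01690 × (3.205)⁴ = 0.01690 × 105.5 = 1.783.

1.78 L_sun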